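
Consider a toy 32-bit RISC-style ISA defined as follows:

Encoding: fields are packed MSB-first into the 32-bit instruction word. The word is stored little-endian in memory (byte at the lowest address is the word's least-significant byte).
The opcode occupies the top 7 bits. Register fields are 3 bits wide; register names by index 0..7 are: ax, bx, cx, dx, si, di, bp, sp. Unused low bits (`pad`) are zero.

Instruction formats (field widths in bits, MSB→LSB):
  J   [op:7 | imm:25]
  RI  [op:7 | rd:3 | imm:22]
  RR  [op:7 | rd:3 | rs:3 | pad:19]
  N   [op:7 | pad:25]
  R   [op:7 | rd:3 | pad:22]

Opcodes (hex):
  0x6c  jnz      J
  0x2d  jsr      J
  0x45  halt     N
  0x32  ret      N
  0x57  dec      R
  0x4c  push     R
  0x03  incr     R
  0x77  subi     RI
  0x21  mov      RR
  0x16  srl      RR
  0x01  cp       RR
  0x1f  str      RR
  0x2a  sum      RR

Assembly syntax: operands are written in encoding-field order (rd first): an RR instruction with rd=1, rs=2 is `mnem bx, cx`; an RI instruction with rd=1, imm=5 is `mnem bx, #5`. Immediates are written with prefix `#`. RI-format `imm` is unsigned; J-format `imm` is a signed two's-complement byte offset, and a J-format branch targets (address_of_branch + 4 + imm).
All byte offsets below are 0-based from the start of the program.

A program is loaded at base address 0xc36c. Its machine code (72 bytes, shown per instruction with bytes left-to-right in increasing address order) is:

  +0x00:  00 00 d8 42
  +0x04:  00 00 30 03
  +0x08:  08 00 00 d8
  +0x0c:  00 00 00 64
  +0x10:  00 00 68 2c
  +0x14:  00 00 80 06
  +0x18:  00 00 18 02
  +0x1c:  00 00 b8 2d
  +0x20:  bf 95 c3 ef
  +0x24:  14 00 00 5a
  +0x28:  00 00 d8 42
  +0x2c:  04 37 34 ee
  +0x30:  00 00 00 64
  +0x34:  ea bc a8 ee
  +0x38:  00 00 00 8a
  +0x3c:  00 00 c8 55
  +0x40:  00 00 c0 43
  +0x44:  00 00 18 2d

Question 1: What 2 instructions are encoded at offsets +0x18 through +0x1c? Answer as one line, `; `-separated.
off 0x18: read 00 00 18 02 as little → 0x02180000
  top 7b → 0x1 → cp [RR]
  [24:22] rd=0 = ax
  [21:19] rs=3 = dx
off 0x1c: read 00 00 b8 2d as little → 0x2db80000
  top 7b → 0x16 → srl [RR]
  [24:22] rd=6 = bp
  [21:19] rs=7 = sp

cp ax, dx; srl bp, sp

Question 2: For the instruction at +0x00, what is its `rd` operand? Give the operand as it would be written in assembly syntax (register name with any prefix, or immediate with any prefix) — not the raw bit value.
dx

[00] 00 00 d8 42 → 0x42d80000
  top 7b → 0x21 → mov [RR]
  rd@[24:22]=0x3 ⇒ dx
  rs@[21:19]=0x3 ⇒ dx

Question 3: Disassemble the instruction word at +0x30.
ret

+0x30: 00 00 00 64 ⇒ word 0x64000000 (little)
  opcode bits[31:25]=0x32: ret/N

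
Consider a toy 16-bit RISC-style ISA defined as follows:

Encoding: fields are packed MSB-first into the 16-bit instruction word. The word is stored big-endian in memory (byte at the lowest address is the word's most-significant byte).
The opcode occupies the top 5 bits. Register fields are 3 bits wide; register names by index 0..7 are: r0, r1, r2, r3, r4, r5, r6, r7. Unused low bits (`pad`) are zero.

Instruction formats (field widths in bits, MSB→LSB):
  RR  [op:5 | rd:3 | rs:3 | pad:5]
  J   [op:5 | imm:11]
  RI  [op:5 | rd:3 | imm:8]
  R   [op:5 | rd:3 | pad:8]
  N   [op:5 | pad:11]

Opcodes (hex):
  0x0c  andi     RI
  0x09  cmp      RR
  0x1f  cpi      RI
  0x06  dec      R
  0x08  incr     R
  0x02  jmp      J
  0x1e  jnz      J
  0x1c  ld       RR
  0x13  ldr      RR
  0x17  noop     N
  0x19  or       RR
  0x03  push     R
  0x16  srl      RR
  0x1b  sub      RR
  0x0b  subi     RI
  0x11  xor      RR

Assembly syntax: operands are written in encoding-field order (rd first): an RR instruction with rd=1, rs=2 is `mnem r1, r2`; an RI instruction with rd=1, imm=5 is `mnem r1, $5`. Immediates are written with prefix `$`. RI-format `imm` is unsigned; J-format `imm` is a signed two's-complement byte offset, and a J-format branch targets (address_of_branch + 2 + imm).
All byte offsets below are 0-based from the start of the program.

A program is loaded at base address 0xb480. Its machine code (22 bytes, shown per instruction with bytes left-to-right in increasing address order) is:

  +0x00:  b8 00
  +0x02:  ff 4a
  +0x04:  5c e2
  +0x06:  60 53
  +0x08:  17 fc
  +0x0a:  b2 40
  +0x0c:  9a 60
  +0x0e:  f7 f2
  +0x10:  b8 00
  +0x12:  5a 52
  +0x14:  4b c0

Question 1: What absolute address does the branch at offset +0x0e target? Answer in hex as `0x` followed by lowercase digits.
off 0x0e: read f7 f2 as big → 0xf7f2
  top 5b → 0x1e → jnz [J]
  imm: (w>>0)&0x7ff=0x7f2 (s11→-14) → $-14
  target = base 0xb480 + off 0x0e + 2 + imm -14 = 0xb482

0xb482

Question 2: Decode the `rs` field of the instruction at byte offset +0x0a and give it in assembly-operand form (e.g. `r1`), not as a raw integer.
@+0a  big-endian(b2 40) = 0xb240
  op=0xb240>>11=0x16 ⇒ srl (RR)
  rd: (w>>8)&0x7=0x2 → r2
  rs: (w>>5)&0x7=0x2 → r2

r2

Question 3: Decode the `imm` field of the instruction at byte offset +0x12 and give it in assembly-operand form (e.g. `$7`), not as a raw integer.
[12] 5a 52 → 0x5a52
  op=0x5a52>>11=0xb ⇒ subi (RI)
  rd: (w>>8)&0x7=0x2 → r2
  imm: (w>>0)&0xff=0x52 → $82

$82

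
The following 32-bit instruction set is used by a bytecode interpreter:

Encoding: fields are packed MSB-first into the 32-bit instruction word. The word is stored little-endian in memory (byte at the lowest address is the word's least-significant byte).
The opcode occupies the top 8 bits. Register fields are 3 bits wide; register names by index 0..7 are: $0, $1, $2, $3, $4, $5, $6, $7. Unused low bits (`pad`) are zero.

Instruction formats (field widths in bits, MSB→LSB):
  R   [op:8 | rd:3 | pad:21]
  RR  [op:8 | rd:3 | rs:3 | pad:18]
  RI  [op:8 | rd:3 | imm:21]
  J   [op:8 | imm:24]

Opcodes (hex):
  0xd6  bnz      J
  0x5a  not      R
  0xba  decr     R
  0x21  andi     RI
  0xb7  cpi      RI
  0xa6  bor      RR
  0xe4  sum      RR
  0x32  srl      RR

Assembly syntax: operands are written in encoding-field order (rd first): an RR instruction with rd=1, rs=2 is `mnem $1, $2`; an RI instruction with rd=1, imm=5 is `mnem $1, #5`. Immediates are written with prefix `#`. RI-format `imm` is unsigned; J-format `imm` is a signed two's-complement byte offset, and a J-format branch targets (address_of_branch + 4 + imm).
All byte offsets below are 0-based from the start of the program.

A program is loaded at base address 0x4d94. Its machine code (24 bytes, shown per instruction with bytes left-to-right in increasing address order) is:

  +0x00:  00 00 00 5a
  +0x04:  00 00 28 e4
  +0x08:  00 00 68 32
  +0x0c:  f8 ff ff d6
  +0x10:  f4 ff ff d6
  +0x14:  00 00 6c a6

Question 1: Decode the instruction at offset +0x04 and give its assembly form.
+0x04: 00 00 28 e4 ⇒ word 0xe4280000 (little)
  top 8b → 0xe4 → sum [RR]
  rd: (w>>21)&0x7=0x1 → $1
  rs: (w>>18)&0x7=0x2 → $2

sum $1, $2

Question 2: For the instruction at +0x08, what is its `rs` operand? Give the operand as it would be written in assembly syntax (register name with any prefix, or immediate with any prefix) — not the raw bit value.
@+08  little-endian(00 00 68 32) = 0x32680000
  opcode bits[31:24]=0x32: srl/RR
  rd: (w>>21)&0x7=0x3 → $3
  rs: (w>>18)&0x7=0x2 → $2

$2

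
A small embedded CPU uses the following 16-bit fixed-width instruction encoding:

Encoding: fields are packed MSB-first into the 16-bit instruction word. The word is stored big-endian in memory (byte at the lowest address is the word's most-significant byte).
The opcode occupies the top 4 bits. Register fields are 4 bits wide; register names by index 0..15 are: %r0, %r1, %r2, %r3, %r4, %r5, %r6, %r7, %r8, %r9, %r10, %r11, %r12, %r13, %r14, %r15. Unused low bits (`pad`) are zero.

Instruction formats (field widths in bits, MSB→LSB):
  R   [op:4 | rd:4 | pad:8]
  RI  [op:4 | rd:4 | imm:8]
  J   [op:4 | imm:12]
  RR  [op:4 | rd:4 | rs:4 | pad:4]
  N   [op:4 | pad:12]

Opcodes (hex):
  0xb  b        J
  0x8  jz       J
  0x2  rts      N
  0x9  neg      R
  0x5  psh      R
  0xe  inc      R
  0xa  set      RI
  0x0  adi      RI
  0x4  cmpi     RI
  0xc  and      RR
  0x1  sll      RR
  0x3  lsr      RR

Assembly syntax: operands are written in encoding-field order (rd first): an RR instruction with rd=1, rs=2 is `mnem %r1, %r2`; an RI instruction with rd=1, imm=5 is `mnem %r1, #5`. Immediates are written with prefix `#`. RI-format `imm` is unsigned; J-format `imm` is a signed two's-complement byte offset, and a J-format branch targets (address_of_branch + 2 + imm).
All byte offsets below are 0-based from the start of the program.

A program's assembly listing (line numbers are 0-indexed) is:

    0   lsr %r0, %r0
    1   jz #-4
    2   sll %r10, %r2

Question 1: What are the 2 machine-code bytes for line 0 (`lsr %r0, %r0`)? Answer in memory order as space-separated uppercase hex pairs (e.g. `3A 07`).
line 0 (lsr): pack op=0x3:4|rd=0:4|rs=0:4|pad=0:4 = 0x3000; big→ 30 00

30 00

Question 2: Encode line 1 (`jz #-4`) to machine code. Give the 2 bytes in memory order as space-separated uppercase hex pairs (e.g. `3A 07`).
1. jz fields op=0x8:4|imm=-4:12 → word 8ffch → 8f fc

8F FC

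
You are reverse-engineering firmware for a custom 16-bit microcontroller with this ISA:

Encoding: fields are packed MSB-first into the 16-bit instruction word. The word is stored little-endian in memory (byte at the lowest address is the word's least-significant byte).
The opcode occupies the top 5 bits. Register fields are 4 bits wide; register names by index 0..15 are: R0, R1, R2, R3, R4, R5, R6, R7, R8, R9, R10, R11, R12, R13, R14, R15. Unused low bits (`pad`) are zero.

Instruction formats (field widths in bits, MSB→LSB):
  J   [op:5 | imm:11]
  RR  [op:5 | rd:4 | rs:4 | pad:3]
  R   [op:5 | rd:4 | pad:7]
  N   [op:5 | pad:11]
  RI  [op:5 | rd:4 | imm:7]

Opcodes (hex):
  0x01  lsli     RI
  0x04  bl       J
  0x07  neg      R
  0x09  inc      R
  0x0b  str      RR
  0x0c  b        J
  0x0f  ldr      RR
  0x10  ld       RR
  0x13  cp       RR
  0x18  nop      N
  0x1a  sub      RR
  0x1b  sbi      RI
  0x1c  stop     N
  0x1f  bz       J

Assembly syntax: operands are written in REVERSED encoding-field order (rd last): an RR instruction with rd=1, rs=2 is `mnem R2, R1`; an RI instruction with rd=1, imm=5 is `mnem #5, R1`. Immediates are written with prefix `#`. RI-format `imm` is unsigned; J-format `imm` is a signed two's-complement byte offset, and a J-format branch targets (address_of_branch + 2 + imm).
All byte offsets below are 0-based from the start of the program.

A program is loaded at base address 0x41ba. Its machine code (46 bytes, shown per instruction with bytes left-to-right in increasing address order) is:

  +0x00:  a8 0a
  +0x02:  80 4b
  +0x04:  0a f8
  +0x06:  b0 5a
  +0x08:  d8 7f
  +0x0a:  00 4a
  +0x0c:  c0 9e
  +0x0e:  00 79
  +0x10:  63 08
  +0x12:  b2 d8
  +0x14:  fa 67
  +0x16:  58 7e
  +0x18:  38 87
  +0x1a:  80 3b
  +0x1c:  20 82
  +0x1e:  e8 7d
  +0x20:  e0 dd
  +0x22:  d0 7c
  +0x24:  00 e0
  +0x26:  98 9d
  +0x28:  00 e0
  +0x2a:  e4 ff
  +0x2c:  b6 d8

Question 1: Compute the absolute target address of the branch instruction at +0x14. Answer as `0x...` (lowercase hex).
0x41ca

[14] fa 67 → 0x67fa
  top 5b → 0xc → b [J]
  [10:0] imm=2042 (s11→-6) = #-6
  target = base 0x41ba + off 0x14 + 2 + imm -6 = 0x41ca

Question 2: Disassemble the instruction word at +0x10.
lsli #99, R0

@+10  little-endian(63 08) = 0x0863
  top 5b → 0x1 → lsli [RI]
  rd@[10:7]=0x0 ⇒ R0
  imm@[6:0]=0x63 ⇒ #99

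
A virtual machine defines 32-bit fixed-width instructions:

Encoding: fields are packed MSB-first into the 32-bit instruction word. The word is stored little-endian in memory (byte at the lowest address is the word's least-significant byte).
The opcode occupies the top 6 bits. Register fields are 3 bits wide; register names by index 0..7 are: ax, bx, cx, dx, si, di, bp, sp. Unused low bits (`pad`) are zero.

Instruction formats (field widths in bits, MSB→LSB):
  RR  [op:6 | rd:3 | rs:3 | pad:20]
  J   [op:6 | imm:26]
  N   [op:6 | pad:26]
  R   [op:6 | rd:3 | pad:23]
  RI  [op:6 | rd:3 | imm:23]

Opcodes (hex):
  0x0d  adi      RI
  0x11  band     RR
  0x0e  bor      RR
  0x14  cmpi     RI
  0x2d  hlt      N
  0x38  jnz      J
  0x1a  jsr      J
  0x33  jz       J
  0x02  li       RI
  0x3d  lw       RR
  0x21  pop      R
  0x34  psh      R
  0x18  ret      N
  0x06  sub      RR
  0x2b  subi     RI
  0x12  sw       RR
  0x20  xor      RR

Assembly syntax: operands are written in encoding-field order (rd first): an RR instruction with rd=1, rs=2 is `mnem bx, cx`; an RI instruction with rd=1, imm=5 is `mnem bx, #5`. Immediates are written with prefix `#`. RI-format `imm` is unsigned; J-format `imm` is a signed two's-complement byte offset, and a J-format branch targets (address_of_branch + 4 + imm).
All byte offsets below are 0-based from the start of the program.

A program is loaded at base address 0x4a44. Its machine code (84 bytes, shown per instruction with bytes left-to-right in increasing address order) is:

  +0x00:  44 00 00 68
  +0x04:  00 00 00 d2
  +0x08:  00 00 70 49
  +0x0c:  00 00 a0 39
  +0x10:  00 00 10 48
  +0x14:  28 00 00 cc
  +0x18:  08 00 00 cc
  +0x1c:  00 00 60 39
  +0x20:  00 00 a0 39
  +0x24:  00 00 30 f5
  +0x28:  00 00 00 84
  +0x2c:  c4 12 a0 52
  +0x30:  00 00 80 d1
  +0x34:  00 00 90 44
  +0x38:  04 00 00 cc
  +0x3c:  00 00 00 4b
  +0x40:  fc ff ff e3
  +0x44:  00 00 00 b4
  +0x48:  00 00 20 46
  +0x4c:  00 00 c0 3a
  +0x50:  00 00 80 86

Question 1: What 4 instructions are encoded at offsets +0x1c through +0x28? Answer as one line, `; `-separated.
[1c] 00 00 60 39 → 0x39600000
  opcode bits[31:26]=0xe: bor/RR
  rd@[25:23]=0x2 ⇒ cx
  rs@[22:20]=0x6 ⇒ bp
[20] 00 00 a0 39 → 0x39a00000
  opcode bits[31:26]=0xe: bor/RR
  rd@[25:23]=0x3 ⇒ dx
  rs@[22:20]=0x2 ⇒ cx
[24] 00 00 30 f5 → 0xf5300000
  opcode bits[31:26]=0x3d: lw/RR
  rd@[25:23]=0x2 ⇒ cx
  rs@[22:20]=0x3 ⇒ dx
[28] 00 00 00 84 → 0x84000000
  opcode bits[31:26]=0x21: pop/R
  rd@[25:23]=0x0 ⇒ ax

bor cx, bp; bor dx, cx; lw cx, dx; pop ax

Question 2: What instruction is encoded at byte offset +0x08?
sw cx, sp

[08] 00 00 70 49 → 0x49700000
  top 6b → 0x12 → sw [RR]
  rd: (w>>23)&0x7=0x2 → cx
  rs: (w>>20)&0x7=0x7 → sp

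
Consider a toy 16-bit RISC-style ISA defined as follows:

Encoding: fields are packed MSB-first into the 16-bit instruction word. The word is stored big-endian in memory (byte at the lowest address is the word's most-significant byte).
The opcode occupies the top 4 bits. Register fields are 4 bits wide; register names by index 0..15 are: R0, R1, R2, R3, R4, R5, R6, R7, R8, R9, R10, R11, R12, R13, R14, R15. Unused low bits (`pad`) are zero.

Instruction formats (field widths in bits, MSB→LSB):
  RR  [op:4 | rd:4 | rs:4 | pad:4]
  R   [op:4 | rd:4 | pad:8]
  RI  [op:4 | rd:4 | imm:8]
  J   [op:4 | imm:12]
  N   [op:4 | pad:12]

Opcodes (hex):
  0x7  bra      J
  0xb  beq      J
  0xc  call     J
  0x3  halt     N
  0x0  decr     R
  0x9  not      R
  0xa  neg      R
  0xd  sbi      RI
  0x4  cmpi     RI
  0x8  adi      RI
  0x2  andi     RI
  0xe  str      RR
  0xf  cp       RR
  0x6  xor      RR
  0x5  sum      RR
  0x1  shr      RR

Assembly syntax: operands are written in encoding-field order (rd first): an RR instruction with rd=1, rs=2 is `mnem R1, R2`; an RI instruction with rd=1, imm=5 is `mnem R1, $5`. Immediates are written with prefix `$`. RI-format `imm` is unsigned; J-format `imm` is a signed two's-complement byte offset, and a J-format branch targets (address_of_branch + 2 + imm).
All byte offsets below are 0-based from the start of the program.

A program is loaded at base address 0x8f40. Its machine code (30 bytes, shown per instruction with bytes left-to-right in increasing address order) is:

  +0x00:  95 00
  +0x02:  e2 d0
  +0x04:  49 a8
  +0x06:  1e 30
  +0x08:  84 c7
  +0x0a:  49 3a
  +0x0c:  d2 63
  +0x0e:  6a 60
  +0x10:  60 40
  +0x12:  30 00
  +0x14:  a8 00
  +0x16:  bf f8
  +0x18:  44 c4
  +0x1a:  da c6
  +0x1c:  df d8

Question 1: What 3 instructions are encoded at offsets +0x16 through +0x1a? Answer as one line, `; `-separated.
@+16  big-endian(bf f8) = 0xbff8
  opcode bits[15:12]=0xb: beq/J
  [11:0] imm=4088 (s12→-8) = $-8
@+18  big-endian(44 c4) = 0x44c4
  opcode bits[15:12]=0x4: cmpi/RI
  [11:8] rd=4 = R4
  [7:0] imm=196 = $196
@+1a  big-endian(da c6) = 0xdac6
  opcode bits[15:12]=0xd: sbi/RI
  [11:8] rd=10 = R10
  [7:0] imm=198 = $198

beq $-8; cmpi R4, $196; sbi R10, $198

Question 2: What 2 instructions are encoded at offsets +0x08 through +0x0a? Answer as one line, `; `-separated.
adi R4, $199; cmpi R9, $58

[08] 84 c7 → 0x84c7
  opcode bits[15:12]=0x8: adi/RI
  rd@[11:8]=0x4 ⇒ R4
  imm@[7:0]=0xc7 ⇒ $199
[0a] 49 3a → 0x493a
  opcode bits[15:12]=0x4: cmpi/RI
  rd@[11:8]=0x9 ⇒ R9
  imm@[7:0]=0x3a ⇒ $58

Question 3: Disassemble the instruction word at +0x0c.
sbi R2, $99

@+0c  big-endian(d2 63) = 0xd263
  opcode bits[15:12]=0xd: sbi/RI
  [11:8] rd=2 = R2
  [7:0] imm=99 = $99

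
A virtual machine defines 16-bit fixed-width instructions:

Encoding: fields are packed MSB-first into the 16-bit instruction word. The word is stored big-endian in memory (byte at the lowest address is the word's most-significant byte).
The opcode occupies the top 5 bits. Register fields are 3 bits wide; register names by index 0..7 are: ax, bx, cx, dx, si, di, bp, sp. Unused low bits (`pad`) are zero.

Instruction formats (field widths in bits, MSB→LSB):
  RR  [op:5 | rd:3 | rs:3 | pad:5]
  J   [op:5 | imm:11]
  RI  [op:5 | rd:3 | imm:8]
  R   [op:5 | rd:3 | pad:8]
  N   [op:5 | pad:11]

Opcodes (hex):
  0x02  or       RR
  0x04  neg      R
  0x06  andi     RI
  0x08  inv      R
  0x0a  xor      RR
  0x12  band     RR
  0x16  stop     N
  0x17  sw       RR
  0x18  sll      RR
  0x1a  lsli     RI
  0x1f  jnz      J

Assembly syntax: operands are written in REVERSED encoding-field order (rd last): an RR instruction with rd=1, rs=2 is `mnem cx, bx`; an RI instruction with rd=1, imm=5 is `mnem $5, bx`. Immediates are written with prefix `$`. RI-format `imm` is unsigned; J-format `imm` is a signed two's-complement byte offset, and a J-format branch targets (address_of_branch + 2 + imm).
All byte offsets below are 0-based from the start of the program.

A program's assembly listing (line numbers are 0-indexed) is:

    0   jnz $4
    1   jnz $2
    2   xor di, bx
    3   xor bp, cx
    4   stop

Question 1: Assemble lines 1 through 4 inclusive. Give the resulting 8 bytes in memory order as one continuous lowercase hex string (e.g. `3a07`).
f80251a052c0b000

L1: jnz op=0x1f:5|imm=2:11 ⇒ 0xf802 ⇒ big f8 02
L2: xor op=0xa:5|rd=1:3|rs=5:3|pad=0:5 ⇒ 0x51a0 ⇒ big 51 a0
L3: xor op=0xa:5|rd=2:3|rs=6:3|pad=0:5 ⇒ 0x52c0 ⇒ big 52 c0
L4: stop op=0x16:5|pad=0:11 ⇒ 0xb000 ⇒ big b0 00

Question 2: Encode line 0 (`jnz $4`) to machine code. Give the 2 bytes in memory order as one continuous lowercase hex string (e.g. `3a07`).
f804

L0: jnz op=0x1f:5|imm=4:11 ⇒ 0xf804 ⇒ big f8 04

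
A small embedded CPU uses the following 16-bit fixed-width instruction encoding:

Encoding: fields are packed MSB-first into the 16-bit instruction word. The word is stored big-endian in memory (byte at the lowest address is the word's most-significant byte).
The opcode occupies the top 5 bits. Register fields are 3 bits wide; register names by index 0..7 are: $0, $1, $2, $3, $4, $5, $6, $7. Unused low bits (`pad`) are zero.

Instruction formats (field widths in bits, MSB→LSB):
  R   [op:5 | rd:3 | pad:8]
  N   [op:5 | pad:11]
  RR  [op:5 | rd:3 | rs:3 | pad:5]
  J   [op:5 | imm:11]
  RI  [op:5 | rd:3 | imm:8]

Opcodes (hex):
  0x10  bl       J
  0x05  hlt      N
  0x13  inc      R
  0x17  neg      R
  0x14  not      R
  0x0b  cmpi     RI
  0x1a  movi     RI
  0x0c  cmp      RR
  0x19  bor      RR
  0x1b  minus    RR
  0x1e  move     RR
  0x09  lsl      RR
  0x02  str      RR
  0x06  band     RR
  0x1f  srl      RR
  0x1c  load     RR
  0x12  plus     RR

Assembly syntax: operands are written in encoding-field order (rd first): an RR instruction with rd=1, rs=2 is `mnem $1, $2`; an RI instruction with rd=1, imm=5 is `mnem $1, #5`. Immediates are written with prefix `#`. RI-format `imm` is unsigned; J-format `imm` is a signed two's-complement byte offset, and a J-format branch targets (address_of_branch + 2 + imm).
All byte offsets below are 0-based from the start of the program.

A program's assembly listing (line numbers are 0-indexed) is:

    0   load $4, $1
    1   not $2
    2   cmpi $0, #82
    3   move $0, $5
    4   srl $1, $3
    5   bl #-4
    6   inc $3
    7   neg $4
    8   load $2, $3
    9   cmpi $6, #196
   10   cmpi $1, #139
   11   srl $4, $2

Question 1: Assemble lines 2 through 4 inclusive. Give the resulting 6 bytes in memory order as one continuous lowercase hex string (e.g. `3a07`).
5852f0a0f960

2. cmpi fields op=0xb:5|rd=0:3|imm=82:8 → word 5852h → 58 52
3. move fields op=0x1e:5|rd=0:3|rs=5:3|pad=0:5 → word f0a0h → f0 a0
4. srl fields op=0x1f:5|rd=1:3|rs=3:3|pad=0:5 → word f960h → f9 60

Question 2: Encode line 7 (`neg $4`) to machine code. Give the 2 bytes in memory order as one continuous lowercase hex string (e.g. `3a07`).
7. neg fields op=0x17:5|rd=4:3|pad=0:8 → word bc00h → bc 00

bc00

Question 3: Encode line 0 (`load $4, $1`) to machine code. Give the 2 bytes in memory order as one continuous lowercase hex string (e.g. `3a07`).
L0: load op=0x1c:5|rd=4:3|rs=1:3|pad=0:5 ⇒ 0xe420 ⇒ big e4 20

e420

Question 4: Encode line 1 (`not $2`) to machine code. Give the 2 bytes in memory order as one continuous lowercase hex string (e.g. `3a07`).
a200

line 1 (not): pack op=0x14:5|rd=2:3|pad=0:8 = 0xa200; big→ a2 00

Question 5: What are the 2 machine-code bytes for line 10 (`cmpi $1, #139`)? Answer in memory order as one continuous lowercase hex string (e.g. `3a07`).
598b

L10: cmpi op=0xb:5|rd=1:3|imm=139:8 ⇒ 0x598b ⇒ big 59 8b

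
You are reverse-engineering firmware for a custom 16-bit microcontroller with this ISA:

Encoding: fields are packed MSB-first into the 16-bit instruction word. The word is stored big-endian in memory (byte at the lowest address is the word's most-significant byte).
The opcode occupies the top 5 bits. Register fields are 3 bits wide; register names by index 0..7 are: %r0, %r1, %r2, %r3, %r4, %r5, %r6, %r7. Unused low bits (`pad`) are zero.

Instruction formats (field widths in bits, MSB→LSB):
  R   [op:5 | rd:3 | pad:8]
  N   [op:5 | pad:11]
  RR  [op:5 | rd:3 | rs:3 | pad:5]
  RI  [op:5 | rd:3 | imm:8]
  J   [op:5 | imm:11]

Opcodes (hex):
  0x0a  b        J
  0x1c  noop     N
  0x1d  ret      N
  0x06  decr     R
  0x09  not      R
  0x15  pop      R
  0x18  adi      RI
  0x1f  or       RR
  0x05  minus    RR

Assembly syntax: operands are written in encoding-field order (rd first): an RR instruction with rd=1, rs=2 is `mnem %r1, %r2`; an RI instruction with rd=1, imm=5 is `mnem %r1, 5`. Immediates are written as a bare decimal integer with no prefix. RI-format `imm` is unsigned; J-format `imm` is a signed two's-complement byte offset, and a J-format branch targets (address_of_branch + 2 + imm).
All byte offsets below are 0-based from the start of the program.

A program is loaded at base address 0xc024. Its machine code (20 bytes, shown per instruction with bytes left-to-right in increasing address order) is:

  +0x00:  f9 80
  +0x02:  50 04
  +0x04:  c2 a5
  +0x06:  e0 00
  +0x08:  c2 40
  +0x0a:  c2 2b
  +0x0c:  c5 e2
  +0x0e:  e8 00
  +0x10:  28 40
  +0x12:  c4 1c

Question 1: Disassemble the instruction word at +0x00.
or %r1, %r4

[00] f9 80 → 0xf980
  top 5b → 0x1f → or [RR]
  rd@[10:8]=0x1 ⇒ %r1
  rs@[7:5]=0x4 ⇒ %r4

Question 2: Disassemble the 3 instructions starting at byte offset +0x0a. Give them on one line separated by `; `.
adi %r2, 43; adi %r5, 226; ret

@+0a  big-endian(c2 2b) = 0xc22b
  opcode bits[15:11]=0x18: adi/RI
  rd@[10:8]=0x2 ⇒ %r2
  imm@[7:0]=0x2b ⇒ 43
@+0c  big-endian(c5 e2) = 0xc5e2
  opcode bits[15:11]=0x18: adi/RI
  rd@[10:8]=0x5 ⇒ %r5
  imm@[7:0]=0xe2 ⇒ 226
@+0e  big-endian(e8 00) = 0xe800
  opcode bits[15:11]=0x1d: ret/N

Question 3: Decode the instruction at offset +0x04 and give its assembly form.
@+04  big-endian(c2 a5) = 0xc2a5
  top 5b → 0x18 → adi [RI]
  rd: (w>>8)&0x7=0x2 → %r2
  imm: (w>>0)&0xff=0xa5 → 165

adi %r2, 165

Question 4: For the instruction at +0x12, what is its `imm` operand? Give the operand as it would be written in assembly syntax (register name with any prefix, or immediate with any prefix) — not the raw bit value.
+0x12: c4 1c ⇒ word 0xc41c (big)
  top 5b → 0x18 → adi [RI]
  rd: (w>>8)&0x7=0x4 → %r4
  imm: (w>>0)&0xff=0x1c → 28

28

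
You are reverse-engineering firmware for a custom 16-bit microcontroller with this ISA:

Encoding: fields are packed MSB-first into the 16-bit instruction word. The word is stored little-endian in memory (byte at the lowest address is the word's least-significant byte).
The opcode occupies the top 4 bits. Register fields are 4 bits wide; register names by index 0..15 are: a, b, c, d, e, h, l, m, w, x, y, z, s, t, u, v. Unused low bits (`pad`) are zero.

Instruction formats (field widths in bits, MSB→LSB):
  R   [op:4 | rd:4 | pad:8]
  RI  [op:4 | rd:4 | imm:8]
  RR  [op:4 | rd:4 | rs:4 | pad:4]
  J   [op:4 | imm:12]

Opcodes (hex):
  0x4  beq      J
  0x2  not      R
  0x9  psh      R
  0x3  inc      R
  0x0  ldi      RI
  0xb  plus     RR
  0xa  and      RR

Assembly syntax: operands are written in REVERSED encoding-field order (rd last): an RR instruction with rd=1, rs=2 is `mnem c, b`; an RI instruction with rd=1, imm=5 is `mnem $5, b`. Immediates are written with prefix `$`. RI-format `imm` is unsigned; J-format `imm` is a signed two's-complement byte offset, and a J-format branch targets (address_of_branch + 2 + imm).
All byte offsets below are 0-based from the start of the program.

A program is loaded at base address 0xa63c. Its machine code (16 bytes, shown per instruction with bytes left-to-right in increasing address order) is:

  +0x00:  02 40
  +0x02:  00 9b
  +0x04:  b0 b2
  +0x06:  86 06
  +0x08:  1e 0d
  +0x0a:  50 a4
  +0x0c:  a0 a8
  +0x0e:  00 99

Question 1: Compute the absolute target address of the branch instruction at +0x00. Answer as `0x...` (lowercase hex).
+0x00: 02 40 ⇒ word 0x4002 (little)
  opcode bits[15:12]=0x4: beq/J
  imm@[11:0]=0x2 ⇒ $2
  target = base 0xa63c + off 0x00 + 2 + imm 2 = 0xa640

0xa640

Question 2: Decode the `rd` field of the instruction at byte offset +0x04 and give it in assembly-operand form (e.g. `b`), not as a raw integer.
c

off 0x04: read b0 b2 as little → 0xb2b0
  opcode bits[15:12]=0xb: plus/RR
  [11:8] rd=2 = c
  [7:4] rs=11 = z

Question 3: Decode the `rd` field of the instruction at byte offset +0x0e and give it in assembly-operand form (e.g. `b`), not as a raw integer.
[0e] 00 99 → 0x9900
  opcode bits[15:12]=0x9: psh/R
  rd@[11:8]=0x9 ⇒ x

x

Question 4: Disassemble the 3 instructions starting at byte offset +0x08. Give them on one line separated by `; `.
@+08  little-endian(1e 0d) = 0x0d1e
  opcode bits[15:12]=0x0: ldi/RI
  rd: (w>>8)&0xf=0xd → t
  imm: (w>>0)&0xff=0x1e → $30
@+0a  little-endian(50 a4) = 0xa450
  opcode bits[15:12]=0xa: and/RR
  rd: (w>>8)&0xf=0x4 → e
  rs: (w>>4)&0xf=0x5 → h
@+0c  little-endian(a0 a8) = 0xa8a0
  opcode bits[15:12]=0xa: and/RR
  rd: (w>>8)&0xf=0x8 → w
  rs: (w>>4)&0xf=0xa → y

ldi $30, t; and h, e; and y, w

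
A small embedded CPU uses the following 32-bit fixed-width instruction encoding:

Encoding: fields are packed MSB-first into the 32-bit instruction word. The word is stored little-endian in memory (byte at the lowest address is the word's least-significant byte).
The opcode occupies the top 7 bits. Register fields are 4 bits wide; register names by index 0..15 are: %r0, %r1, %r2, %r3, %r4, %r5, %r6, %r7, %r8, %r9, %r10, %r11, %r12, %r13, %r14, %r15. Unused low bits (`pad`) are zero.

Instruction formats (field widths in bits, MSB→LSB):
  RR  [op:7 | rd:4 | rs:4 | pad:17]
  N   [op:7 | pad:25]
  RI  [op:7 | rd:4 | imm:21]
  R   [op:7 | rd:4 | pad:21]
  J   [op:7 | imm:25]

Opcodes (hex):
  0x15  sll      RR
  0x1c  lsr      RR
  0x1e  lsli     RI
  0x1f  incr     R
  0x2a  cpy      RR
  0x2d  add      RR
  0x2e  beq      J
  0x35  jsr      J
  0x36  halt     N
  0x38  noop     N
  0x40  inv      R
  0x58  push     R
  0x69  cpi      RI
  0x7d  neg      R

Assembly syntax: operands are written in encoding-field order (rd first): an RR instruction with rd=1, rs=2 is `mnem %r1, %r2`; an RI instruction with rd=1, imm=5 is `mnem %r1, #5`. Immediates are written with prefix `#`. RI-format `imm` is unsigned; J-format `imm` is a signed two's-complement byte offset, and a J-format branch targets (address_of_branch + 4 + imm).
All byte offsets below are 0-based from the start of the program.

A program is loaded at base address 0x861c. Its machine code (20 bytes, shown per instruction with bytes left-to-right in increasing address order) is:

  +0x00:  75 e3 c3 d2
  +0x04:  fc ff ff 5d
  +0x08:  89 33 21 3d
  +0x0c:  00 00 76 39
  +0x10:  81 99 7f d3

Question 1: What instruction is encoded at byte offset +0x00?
[00] 75 e3 c3 d2 → 0xd2c3e375
  opcode bits[31:25]=0x69: cpi/RI
  rd@[24:21]=0x6 ⇒ %r6
  imm@[20:0]=0x3e375 ⇒ #254837

cpi %r6, #254837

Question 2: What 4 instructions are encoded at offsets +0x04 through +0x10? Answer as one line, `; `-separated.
beq #-4; lsli %r9, #78729; lsr %r11, %r11; cpi %r11, #2070913

@+04  little-endian(fc ff ff 5d) = 0x5dfffffc
  top 7b → 0x2e → beq [J]
  [24:0] imm=33554428 (s25→-4) = #-4
@+08  little-endian(89 33 21 3d) = 0x3d213389
  top 7b → 0x1e → lsli [RI]
  [24:21] rd=9 = %r9
  [20:0] imm=78729 = #78729
@+0c  little-endian(00 00 76 39) = 0x39760000
  top 7b → 0x1c → lsr [RR]
  [24:21] rd=11 = %r11
  [20:17] rs=11 = %r11
@+10  little-endian(81 99 7f d3) = 0xd37f9981
  top 7b → 0x69 → cpi [RI]
  [24:21] rd=11 = %r11
  [20:0] imm=2070913 = #2070913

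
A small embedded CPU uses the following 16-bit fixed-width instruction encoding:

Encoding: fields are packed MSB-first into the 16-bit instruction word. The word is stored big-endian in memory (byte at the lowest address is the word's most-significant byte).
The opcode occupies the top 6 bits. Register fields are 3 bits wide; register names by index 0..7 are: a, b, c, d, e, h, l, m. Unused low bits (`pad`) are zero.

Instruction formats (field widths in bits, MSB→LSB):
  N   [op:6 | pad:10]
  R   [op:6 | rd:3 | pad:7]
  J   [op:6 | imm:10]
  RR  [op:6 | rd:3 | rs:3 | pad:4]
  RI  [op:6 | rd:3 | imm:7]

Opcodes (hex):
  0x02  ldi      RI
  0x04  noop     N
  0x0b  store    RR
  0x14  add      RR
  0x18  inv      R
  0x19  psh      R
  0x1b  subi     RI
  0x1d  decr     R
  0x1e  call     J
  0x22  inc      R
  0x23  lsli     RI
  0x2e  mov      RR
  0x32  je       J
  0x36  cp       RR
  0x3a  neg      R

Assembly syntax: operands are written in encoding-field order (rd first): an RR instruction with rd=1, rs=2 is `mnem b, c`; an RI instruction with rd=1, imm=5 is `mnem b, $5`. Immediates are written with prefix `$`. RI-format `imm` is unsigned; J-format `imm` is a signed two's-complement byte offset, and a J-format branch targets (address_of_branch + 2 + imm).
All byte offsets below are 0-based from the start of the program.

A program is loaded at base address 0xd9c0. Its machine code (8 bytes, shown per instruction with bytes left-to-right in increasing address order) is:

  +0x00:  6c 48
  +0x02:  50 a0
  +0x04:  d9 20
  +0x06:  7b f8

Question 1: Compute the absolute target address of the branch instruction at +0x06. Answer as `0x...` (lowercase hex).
[06] 7b f8 → 0x7bf8
  op=0x7bf8>>10=0x1e ⇒ call (J)
  imm: (w>>0)&0x3ff=0x3f8 (s10→-8) → $-8
  target = base 0xd9c0 + off 0x06 + 2 + imm -8 = 0xd9c0

0xd9c0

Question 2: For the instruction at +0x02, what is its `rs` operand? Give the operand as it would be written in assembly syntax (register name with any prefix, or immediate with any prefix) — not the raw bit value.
c

[02] 50 a0 → 0x50a0
  opcode bits[15:10]=0x14: add/RR
  rd: (w>>7)&0x7=0x1 → b
  rs: (w>>4)&0x7=0x2 → c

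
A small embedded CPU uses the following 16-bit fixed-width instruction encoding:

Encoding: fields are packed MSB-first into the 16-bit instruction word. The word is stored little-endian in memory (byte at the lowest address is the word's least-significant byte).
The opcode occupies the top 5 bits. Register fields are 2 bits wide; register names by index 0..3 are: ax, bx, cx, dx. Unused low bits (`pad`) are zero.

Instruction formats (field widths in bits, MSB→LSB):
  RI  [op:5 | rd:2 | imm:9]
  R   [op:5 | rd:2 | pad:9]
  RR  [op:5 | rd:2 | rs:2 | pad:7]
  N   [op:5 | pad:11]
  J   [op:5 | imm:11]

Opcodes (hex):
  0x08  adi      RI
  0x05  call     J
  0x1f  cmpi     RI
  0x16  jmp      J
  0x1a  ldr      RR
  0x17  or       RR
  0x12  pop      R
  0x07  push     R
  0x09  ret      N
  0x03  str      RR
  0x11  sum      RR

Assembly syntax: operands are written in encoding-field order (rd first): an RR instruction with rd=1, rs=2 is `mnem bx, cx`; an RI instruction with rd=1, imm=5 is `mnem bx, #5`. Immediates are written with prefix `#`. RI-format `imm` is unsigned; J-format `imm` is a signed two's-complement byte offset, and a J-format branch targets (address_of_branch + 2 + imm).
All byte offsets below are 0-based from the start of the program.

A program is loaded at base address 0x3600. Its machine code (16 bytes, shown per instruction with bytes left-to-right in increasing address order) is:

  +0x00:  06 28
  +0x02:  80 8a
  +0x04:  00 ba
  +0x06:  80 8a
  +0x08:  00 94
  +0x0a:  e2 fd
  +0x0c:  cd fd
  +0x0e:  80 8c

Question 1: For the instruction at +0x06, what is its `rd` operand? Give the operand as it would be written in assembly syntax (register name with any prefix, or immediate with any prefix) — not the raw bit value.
@+06  little-endian(80 8a) = 0x8a80
  top 5b → 0x11 → sum [RR]
  rd: (w>>9)&0x3=0x1 → bx
  rs: (w>>7)&0x3=0x1 → bx

bx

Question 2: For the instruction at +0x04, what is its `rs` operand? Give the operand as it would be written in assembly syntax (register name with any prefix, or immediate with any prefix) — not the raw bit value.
@+04  little-endian(00 ba) = 0xba00
  op=0xba00>>11=0x17 ⇒ or (RR)
  rd@[10:9]=0x1 ⇒ bx
  rs@[8:7]=0x0 ⇒ ax

ax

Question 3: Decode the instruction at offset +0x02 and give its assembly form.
sum bx, bx

@+02  little-endian(80 8a) = 0x8a80
  top 5b → 0x11 → sum [RR]
  rd@[10:9]=0x1 ⇒ bx
  rs@[8:7]=0x1 ⇒ bx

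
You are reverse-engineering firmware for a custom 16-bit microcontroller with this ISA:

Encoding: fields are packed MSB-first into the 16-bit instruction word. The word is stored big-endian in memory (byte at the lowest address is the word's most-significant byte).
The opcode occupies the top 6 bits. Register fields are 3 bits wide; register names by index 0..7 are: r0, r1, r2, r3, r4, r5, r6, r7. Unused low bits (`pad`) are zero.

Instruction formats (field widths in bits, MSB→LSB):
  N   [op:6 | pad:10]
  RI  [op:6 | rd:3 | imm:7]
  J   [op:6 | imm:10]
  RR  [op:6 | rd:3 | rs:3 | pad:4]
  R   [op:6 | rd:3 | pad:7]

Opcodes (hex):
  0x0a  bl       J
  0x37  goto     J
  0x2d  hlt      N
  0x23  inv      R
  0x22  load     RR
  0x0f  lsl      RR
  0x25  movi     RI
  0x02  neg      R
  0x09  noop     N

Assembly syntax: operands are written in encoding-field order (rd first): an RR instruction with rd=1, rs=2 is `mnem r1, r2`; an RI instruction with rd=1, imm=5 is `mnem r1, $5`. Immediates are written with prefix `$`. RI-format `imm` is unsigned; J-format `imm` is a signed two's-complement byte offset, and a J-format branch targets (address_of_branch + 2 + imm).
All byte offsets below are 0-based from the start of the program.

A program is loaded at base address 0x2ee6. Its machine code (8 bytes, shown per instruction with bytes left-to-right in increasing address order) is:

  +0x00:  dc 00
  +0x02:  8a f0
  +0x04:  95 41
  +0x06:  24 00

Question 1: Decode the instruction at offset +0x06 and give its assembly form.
@+06  big-endian(24 00) = 0x2400
  op=0x2400>>10=0x9 ⇒ noop (N)

noop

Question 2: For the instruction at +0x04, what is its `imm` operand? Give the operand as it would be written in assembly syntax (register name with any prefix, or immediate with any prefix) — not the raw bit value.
$65

off 0x04: read 95 41 as big → 0x9541
  opcode bits[15:10]=0x25: movi/RI
  rd@[9:7]=0x2 ⇒ r2
  imm@[6:0]=0x41 ⇒ $65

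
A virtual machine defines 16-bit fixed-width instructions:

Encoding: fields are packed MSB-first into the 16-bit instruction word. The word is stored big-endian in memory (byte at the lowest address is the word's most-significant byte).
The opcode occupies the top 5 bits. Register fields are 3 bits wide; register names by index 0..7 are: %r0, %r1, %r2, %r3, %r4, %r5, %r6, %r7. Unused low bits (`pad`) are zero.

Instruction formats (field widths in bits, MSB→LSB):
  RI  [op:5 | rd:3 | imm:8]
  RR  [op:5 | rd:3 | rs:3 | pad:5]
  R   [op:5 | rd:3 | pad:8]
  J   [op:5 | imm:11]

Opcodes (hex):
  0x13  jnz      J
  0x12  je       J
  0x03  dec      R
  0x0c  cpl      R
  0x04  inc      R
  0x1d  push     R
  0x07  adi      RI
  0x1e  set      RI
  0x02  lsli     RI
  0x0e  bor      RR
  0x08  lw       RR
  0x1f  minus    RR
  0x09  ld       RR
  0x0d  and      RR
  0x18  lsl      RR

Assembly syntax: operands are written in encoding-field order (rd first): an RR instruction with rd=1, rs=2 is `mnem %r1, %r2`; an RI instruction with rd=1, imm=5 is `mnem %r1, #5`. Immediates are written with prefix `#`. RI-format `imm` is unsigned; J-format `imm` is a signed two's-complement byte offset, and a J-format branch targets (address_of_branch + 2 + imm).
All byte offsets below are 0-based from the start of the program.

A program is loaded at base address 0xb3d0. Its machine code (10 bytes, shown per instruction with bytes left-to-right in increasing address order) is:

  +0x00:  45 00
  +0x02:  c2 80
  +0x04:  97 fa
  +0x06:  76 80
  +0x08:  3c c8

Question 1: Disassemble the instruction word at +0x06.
bor %r6, %r4

+0x06: 76 80 ⇒ word 0x7680 (big)
  opcode bits[15:11]=0xe: bor/RR
  [10:8] rd=6 = %r6
  [7:5] rs=4 = %r4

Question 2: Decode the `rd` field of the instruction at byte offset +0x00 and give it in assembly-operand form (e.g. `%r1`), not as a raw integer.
[00] 45 00 → 0x4500
  opcode bits[15:11]=0x8: lw/RR
  [10:8] rd=5 = %r5
  [7:5] rs=0 = %r0

%r5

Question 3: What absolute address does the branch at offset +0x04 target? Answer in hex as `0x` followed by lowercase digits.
0xb3d0

+0x04: 97 fa ⇒ word 0x97fa (big)
  top 5b → 0x12 → je [J]
  [10:0] imm=2042 (s11→-6) = #-6
  target = base 0xb3d0 + off 0x04 + 2 + imm -6 = 0xb3d0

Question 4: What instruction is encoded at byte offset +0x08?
adi %r4, #200

off 0x08: read 3c c8 as big → 0x3cc8
  opcode bits[15:11]=0x7: adi/RI
  [10:8] rd=4 = %r4
  [7:0] imm=200 = #200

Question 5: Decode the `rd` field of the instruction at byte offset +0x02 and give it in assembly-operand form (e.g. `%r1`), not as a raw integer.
%r2

@+02  big-endian(c2 80) = 0xc280
  opcode bits[15:11]=0x18: lsl/RR
  rd@[10:8]=0x2 ⇒ %r2
  rs@[7:5]=0x4 ⇒ %r4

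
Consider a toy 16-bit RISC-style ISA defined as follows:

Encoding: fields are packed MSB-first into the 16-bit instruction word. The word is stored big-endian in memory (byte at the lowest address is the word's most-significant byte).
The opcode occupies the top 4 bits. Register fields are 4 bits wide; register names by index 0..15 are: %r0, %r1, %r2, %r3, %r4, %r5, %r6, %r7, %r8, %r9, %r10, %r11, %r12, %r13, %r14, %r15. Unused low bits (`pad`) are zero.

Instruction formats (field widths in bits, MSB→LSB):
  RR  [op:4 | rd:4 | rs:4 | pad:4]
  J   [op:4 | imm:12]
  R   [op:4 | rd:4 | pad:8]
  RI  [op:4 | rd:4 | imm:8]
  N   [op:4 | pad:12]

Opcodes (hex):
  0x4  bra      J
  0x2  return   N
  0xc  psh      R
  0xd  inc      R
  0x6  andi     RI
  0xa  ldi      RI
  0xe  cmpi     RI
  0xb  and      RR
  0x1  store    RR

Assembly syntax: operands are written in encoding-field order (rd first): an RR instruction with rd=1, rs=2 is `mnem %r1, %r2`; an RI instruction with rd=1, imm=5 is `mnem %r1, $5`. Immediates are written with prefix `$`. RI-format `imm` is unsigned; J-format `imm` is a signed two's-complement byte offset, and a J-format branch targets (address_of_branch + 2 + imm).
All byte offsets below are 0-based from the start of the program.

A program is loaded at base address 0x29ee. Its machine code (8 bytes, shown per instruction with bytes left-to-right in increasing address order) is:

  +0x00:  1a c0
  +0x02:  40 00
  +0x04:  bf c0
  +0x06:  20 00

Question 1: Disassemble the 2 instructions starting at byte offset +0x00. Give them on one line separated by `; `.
store %r10, %r12; bra $0

@+00  big-endian(1a c0) = 0x1ac0
  top 4b → 0x1 → store [RR]
  [11:8] rd=10 = %r10
  [7:4] rs=12 = %r12
@+02  big-endian(40 00) = 0x4000
  top 4b → 0x4 → bra [J]
  [11:0] imm=0 = $0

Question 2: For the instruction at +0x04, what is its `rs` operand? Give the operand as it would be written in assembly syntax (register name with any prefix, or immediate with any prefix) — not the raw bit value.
+0x04: bf c0 ⇒ word 0xbfc0 (big)
  op=0xbfc0>>12=0xb ⇒ and (RR)
  rd: (w>>8)&0xf=0xf → %r15
  rs: (w>>4)&0xf=0xc → %r12

%r12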